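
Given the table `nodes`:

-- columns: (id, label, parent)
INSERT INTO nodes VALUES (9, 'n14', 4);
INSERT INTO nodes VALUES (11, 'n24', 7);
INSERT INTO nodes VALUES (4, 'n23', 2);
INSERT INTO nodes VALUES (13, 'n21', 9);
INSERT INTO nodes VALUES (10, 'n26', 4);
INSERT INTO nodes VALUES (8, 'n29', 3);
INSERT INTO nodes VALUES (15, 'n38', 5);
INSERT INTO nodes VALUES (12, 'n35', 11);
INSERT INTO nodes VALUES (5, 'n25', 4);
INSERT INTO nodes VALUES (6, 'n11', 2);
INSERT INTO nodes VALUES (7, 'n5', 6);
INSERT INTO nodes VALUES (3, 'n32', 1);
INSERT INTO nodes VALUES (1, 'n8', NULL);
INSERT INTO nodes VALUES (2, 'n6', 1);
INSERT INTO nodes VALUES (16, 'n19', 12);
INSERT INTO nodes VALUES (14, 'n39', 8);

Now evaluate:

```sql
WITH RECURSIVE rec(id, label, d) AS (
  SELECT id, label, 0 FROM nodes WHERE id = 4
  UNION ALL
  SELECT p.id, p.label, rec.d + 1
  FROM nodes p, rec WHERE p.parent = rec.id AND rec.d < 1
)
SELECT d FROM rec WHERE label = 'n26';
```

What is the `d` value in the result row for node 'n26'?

Base: id=4 (n23) at d 0.
Iteration 1: rows with parent in {4} -> n25 (id 5, d 1), n14 (id 9, d 1), n26 (id 10, d 1).
Iteration 2: d < 1 fails for all current rows; recursion stops.

1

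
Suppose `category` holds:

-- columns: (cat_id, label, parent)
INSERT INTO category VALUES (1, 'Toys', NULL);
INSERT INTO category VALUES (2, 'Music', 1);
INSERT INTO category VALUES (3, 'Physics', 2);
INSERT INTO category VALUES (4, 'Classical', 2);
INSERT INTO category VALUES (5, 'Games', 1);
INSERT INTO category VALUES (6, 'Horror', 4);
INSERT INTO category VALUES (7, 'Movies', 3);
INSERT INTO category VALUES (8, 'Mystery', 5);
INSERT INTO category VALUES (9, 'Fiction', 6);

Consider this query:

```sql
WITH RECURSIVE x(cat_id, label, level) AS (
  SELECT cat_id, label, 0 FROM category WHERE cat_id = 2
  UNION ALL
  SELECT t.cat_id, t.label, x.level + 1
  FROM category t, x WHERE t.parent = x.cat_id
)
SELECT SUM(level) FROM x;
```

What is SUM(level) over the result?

Base: cat_id=2 (Music) at level 0.
Iteration 1: rows with parent in {2} -> Physics (id 3, level 1), Classical (id 4, level 1).
Iteration 2: rows with parent in {3,4} -> Horror (id 6, level 2), Movies (id 7, level 2).
Iteration 3: rows with parent in {6,7} -> Fiction (id 9, level 3).
Iteration 4: no rows with parent in {9}; recursion stops.
SUM(level) = 0 + 1 + 1 + 2 + 2 + 3 = 9.

9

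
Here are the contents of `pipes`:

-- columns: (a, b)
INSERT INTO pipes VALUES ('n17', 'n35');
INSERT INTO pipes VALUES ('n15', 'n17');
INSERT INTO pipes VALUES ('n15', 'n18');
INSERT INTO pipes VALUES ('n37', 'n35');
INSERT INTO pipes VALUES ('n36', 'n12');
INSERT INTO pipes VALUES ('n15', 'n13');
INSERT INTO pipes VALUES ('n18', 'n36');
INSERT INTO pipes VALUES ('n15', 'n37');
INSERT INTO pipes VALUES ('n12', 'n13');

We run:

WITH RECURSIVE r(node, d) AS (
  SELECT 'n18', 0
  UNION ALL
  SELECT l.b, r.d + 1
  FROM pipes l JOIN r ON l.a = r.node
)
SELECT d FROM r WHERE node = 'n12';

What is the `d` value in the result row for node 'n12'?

Base: (n18, d=0).
Iteration 1: edges from {n18} -> (n36, d=1).
Iteration 2: edges from {n36} -> (n12, d=2).
Iteration 3: edges from {n12} -> (n13, d=3).
Iteration 4: no outgoing edges from {n13}; recursion stops.

2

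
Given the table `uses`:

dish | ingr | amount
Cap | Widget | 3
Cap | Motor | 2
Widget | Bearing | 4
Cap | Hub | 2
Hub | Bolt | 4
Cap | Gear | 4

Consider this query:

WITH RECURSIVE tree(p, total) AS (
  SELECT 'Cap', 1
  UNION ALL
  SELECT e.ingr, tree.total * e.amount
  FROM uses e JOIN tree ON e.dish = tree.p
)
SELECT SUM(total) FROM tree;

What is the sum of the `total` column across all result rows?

Base: (Cap, total=1).
Iteration 1: components of {Cap} -> Gear = 1*4 = 4, Hub = 1*2 = 2, Motor = 1*2 = 2, Widget = 1*3 = 3.
Iteration 2: components of {Gear,Hub,Motor,Widget} -> Bearing = 3*4 = 12, Bolt = 2*4 = 8.
Iteration 3: no further components; recursion stops.
SUM(total) = 1 + 3 + 2 + 4 + 2 + 12 + 8 = 32.

32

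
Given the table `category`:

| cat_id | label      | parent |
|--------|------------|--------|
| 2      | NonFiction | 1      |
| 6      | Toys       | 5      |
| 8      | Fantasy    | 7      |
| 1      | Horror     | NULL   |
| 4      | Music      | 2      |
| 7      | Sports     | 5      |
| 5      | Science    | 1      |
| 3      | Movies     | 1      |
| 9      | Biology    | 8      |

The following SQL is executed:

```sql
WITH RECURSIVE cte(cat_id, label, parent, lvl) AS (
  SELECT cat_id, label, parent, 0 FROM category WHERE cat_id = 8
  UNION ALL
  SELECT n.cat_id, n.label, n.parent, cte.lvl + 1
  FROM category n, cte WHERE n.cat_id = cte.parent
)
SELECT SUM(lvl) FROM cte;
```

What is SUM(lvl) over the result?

6

Base: cat_id=8 (Fantasy), parent=7, lvl 0.
Iteration 1: join on cat_id=7 -> Sports (id 7, parent=5, lvl 1).
Iteration 2: join on cat_id=5 -> Science (id 5, parent=1, lvl 2).
Iteration 3: join on cat_id=1 -> Horror (id 1, parent=NULL, lvl 3).
Iteration 4: parent is NULL; no match; recursion stops.
SUM(lvl) = 0 + 1 + 2 + 3 = 6.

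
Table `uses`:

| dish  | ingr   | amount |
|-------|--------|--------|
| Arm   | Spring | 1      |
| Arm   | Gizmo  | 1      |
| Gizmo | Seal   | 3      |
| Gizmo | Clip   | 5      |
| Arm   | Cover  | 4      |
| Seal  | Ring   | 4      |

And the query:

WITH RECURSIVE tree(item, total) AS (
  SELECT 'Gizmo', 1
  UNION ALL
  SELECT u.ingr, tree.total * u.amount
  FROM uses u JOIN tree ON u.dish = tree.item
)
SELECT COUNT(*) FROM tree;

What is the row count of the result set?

Base: (Gizmo, total=1).
Iteration 1: components of {Gizmo} -> Clip = 1*5 = 5, Seal = 1*3 = 3.
Iteration 2: components of {Clip,Seal} -> Ring = 3*4 = 12.
Iteration 3: no further components; recursion stops.
Total rows emitted: 4.

4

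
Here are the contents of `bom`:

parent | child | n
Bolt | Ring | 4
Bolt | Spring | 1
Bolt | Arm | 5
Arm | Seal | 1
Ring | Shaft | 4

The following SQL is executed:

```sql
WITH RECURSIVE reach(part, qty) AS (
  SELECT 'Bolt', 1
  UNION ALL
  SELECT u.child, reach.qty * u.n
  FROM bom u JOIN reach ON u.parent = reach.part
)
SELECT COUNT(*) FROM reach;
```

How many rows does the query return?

6

Base: (Bolt, qty=1).
Iteration 1: components of {Bolt} -> Arm = 1*5 = 5, Ring = 1*4 = 4, Spring = 1*1 = 1.
Iteration 2: components of {Arm,Ring,Spring} -> Seal = 5*1 = 5, Shaft = 4*4 = 16.
Iteration 3: no further components; recursion stops.
Total rows emitted: 6.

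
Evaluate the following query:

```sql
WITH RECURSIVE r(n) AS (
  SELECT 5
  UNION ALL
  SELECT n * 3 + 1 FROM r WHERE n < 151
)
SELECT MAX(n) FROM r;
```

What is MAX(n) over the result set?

Base: n=5.
Iteration 1: 5 < 151 holds -> n = 5 * 3 + 1 = 16.
Iteration 2: 16 < 151 holds -> n = 16 * 3 + 1 = 49.
Iteration 3: 49 < 151 holds -> n = 49 * 3 + 1 = 148.
Iteration 4: 148 < 151 holds -> n = 148 * 3 + 1 = 445.
Iteration 5: 445 < 151 fails; recursion stops.
n values: 5, 16, 49, 148, 445; the maximum is 445.

445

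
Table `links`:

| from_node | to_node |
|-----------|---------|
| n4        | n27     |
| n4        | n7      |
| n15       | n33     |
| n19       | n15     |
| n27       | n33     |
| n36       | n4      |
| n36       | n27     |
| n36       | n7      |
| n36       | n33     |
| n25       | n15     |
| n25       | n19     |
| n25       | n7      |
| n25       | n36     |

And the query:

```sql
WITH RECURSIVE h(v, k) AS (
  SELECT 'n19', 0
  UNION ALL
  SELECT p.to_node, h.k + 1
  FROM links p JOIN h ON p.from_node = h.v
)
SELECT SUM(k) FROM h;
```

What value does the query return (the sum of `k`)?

Base: (n19, k=0).
Iteration 1: edges from {n19} -> (n15, k=1).
Iteration 2: edges from {n15} -> (n33, k=2).
Iteration 3: no outgoing edges from {n33}; recursion stops.
SUM(k) = 0 + 1 + 2 = 3.

3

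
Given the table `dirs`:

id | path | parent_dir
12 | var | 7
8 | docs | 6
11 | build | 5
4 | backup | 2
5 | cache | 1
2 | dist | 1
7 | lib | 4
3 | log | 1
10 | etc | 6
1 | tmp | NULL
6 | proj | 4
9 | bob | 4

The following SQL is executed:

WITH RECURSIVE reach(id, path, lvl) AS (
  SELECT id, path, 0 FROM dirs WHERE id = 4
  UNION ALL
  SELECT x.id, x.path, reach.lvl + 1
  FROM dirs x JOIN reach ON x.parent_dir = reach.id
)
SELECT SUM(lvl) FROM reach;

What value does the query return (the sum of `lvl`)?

Base: id=4 (backup) at lvl 0.
Iteration 1: rows with parent_dir in {4} -> proj (id 6, lvl 1), lib (id 7, lvl 1), bob (id 9, lvl 1).
Iteration 2: rows with parent_dir in {6,7,9} -> docs (id 8, lvl 2), etc (id 10, lvl 2), var (id 12, lvl 2).
Iteration 3: no rows with parent_dir in {8,10,12}; recursion stops.
SUM(lvl) = 0 + 1 + 1 + 1 + 2 + 2 + 2 = 9.

9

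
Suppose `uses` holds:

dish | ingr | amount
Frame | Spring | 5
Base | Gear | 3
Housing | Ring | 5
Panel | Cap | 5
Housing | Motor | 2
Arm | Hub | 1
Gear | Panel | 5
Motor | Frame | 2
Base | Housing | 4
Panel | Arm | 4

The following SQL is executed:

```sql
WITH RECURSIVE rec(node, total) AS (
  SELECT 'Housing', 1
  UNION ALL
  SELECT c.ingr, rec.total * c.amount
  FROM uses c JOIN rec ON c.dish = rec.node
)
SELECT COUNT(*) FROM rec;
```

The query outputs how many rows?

Base: (Housing, total=1).
Iteration 1: components of {Housing} -> Motor = 1*2 = 2, Ring = 1*5 = 5.
Iteration 2: components of {Motor,Ring} -> Frame = 2*2 = 4.
Iteration 3: components of {Frame} -> Spring = 4*5 = 20.
Iteration 4: no further components; recursion stops.
Total rows emitted: 5.

5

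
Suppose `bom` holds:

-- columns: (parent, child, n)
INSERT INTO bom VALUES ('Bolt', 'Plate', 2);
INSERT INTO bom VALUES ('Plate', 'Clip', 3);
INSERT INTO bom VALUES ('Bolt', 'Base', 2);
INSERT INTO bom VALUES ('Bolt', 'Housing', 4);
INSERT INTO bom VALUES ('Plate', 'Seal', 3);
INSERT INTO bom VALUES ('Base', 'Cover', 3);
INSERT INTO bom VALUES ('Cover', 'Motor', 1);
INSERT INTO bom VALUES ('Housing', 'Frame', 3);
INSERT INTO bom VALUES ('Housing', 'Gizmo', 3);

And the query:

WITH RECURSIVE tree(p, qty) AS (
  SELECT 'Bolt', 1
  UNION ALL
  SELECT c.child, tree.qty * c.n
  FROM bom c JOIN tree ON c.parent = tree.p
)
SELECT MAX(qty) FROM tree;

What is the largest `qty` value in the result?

Base: (Bolt, qty=1).
Iteration 1: components of {Bolt} -> Base = 1*2 = 2, Housing = 1*4 = 4, Plate = 1*2 = 2.
Iteration 2: components of {Base,Housing,Plate} -> Clip = 2*3 = 6, Cover = 2*3 = 6, Frame = 4*3 = 12, Gizmo = 4*3 = 12, Seal = 2*3 = 6.
Iteration 3: components of {Clip,Cover,Frame,Gizmo,Seal} -> Motor = 6*1 = 6.
Iteration 4: no further components; recursion stops.
qty values: 1, 2, 2, 4, 6, 6, 6, 12, 12, 6; the maximum is 12.

12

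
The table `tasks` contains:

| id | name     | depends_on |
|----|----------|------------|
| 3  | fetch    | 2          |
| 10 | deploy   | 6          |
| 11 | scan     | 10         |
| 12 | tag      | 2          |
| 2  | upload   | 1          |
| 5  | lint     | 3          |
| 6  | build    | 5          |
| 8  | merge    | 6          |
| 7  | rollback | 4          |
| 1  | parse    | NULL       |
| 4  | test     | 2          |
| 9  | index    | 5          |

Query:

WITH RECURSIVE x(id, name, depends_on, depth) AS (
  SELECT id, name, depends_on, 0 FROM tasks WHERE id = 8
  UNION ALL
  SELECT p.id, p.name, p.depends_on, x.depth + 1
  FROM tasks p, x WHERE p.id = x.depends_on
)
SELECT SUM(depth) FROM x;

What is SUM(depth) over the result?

15

Base: id=8 (merge), depends_on=6, depth 0.
Iteration 1: join on id=6 -> build (id 6, depends_on=5, depth 1).
Iteration 2: join on id=5 -> lint (id 5, depends_on=3, depth 2).
Iteration 3: join on id=3 -> fetch (id 3, depends_on=2, depth 3).
Iteration 4: join on id=2 -> upload (id 2, depends_on=1, depth 4).
Iteration 5: join on id=1 -> parse (id 1, depends_on=NULL, depth 5).
Iteration 6: depends_on is NULL; no match; recursion stops.
SUM(depth) = 0 + 1 + 2 + 3 + 4 + 5 = 15.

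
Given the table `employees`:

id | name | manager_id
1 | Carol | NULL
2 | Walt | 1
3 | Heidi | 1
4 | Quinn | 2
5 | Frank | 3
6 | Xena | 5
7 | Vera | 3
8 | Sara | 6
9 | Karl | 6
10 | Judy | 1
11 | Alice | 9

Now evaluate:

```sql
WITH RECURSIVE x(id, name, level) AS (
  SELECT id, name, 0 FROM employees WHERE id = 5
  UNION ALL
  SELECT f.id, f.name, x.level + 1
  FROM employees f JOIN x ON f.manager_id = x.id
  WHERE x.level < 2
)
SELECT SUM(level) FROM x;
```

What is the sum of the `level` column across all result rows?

5

Base: id=5 (Frank) at level 0.
Iteration 1: rows with manager_id in {5} -> Xena (id 6, level 1).
Iteration 2: rows with manager_id in {6} -> Sara (id 8, level 2), Karl (id 9, level 2).
Iteration 3: level < 2 fails for all current rows; recursion stops.
SUM(level) = 0 + 1 + 2 + 2 = 5.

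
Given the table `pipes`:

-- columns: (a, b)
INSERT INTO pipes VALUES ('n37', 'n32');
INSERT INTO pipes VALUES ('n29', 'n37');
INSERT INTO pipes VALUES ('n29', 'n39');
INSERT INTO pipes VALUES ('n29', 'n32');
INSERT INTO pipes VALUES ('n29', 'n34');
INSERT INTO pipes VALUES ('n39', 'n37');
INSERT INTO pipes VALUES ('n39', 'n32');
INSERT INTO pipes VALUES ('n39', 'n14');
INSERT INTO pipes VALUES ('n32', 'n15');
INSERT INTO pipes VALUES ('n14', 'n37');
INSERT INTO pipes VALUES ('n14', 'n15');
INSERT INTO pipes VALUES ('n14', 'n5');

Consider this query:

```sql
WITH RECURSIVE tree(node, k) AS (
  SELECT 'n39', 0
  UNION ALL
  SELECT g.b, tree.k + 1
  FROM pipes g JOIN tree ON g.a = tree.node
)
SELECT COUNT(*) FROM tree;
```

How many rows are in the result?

12

Base: (n39, k=0).
Iteration 1: edges from {n39} -> (n14, k=1), (n32, k=1), (n37, k=1).
Iteration 2: edges from {n14,n32,n37} -> (n15, k=2) x2, (n32, k=2), (n37, k=2), (n5, k=2). [UNION ALL keeps all 5 new rows, including repeats]
Iteration 3: edges from {n15,n32,n37,n5} -> (n15, k=3), (n32, k=3).
Iteration 4: edges from {n15,n32} -> (n15, k=4).
Iteration 5: no outgoing edges from {n15}; recursion stops.
Total rows emitted: 12.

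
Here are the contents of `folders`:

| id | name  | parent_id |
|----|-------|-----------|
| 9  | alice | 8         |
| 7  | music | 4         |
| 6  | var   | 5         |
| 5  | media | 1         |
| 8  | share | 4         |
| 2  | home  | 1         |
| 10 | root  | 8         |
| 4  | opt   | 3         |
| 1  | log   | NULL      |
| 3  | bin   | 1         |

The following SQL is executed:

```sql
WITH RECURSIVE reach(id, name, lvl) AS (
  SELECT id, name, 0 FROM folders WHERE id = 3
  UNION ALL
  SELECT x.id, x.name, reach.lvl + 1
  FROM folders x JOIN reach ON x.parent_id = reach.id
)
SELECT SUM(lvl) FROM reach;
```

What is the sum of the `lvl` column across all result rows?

11

Base: id=3 (bin) at lvl 0.
Iteration 1: rows with parent_id in {3} -> opt (id 4, lvl 1).
Iteration 2: rows with parent_id in {4} -> music (id 7, lvl 2), share (id 8, lvl 2).
Iteration 3: rows with parent_id in {7,8} -> alice (id 9, lvl 3), root (id 10, lvl 3).
Iteration 4: no rows with parent_id in {9,10}; recursion stops.
SUM(lvl) = 0 + 1 + 2 + 2 + 3 + 3 = 11.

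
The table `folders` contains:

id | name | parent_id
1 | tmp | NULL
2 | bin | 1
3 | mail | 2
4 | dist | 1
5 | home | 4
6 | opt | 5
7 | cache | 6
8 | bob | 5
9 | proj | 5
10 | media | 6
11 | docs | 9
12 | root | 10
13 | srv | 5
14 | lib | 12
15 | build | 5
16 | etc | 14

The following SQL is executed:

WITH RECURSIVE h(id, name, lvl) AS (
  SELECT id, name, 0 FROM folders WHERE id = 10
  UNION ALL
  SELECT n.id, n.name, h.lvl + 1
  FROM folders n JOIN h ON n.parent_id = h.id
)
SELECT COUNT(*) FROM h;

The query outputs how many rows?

4

Base: id=10 (media) at lvl 0.
Iteration 1: rows with parent_id in {10} -> root (id 12, lvl 1).
Iteration 2: rows with parent_id in {12} -> lib (id 14, lvl 2).
Iteration 3: rows with parent_id in {14} -> etc (id 16, lvl 3).
Iteration 4: no rows with parent_id in {16}; recursion stops.
Total rows emitted: 4.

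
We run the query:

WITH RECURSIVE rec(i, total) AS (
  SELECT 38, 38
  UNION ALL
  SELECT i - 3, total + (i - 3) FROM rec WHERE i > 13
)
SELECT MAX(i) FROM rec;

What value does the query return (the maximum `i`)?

38

Base: i=38, total=38.
Iteration 1: 38 > 13 holds -> i = 38 - 3 = 35, total = 38 + 35 = 73.
Iteration 2: 35 > 13 holds -> i = 35 - 3 = 32, total = 73 + 32 = 105.
Iteration 3: 32 > 13 holds -> i = 32 - 3 = 29, total = 105 + 29 = 134.
Iteration 4: 29 > 13 holds -> i = 29 - 3 = 26, total = 134 + 26 = 160.
Iteration 5: 26 > 13 holds -> i = 26 - 3 = 23, total = 160 + 23 = 183.
Iteration 6: 23 > 13 holds -> i = 23 - 3 = 20, total = 183 + 20 = 203.
Iteration 7: 20 > 13 holds -> i = 20 - 3 = 17, total = 203 + 17 = 220.
Iteration 8: 17 > 13 holds -> i = 17 - 3 = 14, total = 220 + 14 = 234.
Iteration 9: 14 > 13 holds -> i = 14 - 3 = 11, total = 234 + 11 = 245.
Iteration 10: 11 > 13 fails; recursion stops.
i values: 38, 35, 32, 29, 26, 23, 20, 17, 14, 11; the maximum is 38.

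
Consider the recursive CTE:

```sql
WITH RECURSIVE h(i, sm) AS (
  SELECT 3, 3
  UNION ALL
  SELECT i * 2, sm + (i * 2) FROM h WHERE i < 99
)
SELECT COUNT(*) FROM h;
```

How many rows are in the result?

Base: i=3, sm=3.
Iteration 1: 3 < 99 holds -> i = 3 * 2 = 6, sm = 3 + 6 = 9.
Iteration 2: 6 < 99 holds -> i = 6 * 2 = 12, sm = 9 + 12 = 21.
Iteration 3: 12 < 99 holds -> i = 12 * 2 = 24, sm = 21 + 24 = 45.
Iteration 4: 24 < 99 holds -> i = 24 * 2 = 48, sm = 45 + 48 = 93.
Iteration 5: 48 < 99 holds -> i = 48 * 2 = 96, sm = 93 + 96 = 189.
Iteration 6: 96 < 99 holds -> i = 96 * 2 = 192, sm = 189 + 192 = 381.
Iteration 7: 192 < 99 fails; recursion stops.
Total rows emitted: 7.

7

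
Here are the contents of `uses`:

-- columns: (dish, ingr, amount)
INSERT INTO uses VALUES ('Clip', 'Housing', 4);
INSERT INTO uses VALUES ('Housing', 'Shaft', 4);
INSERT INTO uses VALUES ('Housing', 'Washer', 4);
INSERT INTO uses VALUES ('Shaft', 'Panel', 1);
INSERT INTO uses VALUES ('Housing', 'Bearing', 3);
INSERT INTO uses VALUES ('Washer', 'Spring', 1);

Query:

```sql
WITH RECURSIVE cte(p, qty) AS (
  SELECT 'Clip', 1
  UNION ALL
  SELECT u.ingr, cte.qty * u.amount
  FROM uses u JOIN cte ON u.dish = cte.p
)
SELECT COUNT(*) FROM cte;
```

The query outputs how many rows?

Base: (Clip, qty=1).
Iteration 1: components of {Clip} -> Housing = 1*4 = 4.
Iteration 2: components of {Housing} -> Bearing = 4*3 = 12, Shaft = 4*4 = 16, Washer = 4*4 = 16.
Iteration 3: components of {Bearing,Shaft,Washer} -> Panel = 16*1 = 16, Spring = 16*1 = 16.
Iteration 4: no further components; recursion stops.
Total rows emitted: 7.

7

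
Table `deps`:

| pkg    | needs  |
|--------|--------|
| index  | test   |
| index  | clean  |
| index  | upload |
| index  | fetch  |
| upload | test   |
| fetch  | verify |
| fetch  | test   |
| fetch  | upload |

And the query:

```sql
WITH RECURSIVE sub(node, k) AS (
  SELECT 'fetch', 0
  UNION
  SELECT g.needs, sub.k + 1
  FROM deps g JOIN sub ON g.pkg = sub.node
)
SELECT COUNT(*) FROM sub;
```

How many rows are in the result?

5

Base: (fetch, k=0).
Iteration 1: edges from {fetch} -> (test, k=1), (upload, k=1), (verify, k=1).
Iteration 2: edges from {test,upload,verify} -> (test, k=2).
Iteration 3: no outgoing edges from {test}; recursion stops.
Total rows emitted: 5.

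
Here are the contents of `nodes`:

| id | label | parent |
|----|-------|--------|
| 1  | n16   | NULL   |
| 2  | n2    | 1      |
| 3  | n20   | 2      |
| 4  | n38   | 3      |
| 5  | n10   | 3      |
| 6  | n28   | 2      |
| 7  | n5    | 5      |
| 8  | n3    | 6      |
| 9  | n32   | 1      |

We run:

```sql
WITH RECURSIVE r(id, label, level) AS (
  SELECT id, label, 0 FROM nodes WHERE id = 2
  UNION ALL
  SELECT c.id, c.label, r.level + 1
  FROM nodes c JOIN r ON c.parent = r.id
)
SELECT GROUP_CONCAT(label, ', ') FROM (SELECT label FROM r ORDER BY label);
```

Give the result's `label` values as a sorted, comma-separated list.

n10, n2, n20, n28, n3, n38, n5

Base: id=2 (n2) at level 0.
Iteration 1: rows with parent in {2} -> n20 (id 3, level 1), n28 (id 6, level 1).
Iteration 2: rows with parent in {3,6} -> n38 (id 4, level 2), n10 (id 5, level 2), n3 (id 8, level 2).
Iteration 3: rows with parent in {4,5,8} -> n5 (id 7, level 3).
Iteration 4: no rows with parent in {7}; recursion stops.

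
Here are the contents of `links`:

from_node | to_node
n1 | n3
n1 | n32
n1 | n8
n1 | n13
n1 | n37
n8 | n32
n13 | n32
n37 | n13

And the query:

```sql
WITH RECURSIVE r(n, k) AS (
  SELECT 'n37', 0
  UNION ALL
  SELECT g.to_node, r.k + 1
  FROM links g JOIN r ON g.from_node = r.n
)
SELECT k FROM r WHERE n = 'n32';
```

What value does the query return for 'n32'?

Base: (n37, k=0).
Iteration 1: edges from {n37} -> (n13, k=1).
Iteration 2: edges from {n13} -> (n32, k=2).
Iteration 3: no outgoing edges from {n32}; recursion stops.

2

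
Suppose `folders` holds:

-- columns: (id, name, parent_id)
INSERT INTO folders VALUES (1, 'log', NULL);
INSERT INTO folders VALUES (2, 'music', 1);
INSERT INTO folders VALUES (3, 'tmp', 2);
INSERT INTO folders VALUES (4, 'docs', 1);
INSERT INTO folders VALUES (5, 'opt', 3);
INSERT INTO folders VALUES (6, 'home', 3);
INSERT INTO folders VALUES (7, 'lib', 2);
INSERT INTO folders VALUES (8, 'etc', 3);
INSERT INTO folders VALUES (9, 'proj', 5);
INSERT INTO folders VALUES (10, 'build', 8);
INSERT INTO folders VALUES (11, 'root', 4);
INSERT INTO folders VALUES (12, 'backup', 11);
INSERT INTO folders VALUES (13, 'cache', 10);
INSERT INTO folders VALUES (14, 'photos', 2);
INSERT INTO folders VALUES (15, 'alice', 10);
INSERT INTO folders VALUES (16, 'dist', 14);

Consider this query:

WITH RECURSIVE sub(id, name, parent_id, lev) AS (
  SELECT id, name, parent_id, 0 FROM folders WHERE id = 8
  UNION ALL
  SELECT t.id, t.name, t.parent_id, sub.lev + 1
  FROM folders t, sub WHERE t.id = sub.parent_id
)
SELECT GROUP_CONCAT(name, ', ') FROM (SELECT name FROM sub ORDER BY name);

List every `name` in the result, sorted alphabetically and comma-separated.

etc, log, music, tmp

Base: id=8 (etc), parent_id=3, lev 0.
Iteration 1: join on id=3 -> tmp (id 3, parent_id=2, lev 1).
Iteration 2: join on id=2 -> music (id 2, parent_id=1, lev 2).
Iteration 3: join on id=1 -> log (id 1, parent_id=NULL, lev 3).
Iteration 4: parent_id is NULL; no match; recursion stops.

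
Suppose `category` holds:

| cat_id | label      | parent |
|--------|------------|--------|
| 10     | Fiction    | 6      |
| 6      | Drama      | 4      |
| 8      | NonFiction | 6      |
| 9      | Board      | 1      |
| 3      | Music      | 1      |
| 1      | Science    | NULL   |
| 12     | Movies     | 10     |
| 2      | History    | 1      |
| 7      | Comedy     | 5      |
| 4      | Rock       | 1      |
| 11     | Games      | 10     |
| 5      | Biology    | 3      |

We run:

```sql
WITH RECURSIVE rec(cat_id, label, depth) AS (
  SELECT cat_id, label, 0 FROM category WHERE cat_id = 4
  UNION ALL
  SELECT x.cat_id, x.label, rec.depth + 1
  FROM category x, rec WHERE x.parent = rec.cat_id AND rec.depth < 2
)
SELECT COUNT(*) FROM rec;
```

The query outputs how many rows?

Base: cat_id=4 (Rock) at depth 0.
Iteration 1: rows with parent in {4} -> Drama (id 6, depth 1).
Iteration 2: rows with parent in {6} -> NonFiction (id 8, depth 2), Fiction (id 10, depth 2).
Iteration 3: depth < 2 fails for all current rows; recursion stops.
Total rows emitted: 4.

4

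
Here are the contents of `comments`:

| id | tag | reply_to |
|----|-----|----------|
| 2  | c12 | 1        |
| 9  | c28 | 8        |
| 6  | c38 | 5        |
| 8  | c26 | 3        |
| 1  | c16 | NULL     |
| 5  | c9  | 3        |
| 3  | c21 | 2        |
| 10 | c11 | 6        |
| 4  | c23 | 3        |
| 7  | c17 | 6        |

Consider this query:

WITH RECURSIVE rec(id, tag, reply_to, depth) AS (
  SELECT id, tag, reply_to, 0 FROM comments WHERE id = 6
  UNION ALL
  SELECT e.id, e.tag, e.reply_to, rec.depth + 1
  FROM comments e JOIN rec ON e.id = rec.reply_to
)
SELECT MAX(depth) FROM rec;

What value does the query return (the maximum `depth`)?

4

Base: id=6 (c38), reply_to=5, depth 0.
Iteration 1: join on id=5 -> c9 (id 5, reply_to=3, depth 1).
Iteration 2: join on id=3 -> c21 (id 3, reply_to=2, depth 2).
Iteration 3: join on id=2 -> c12 (id 2, reply_to=1, depth 3).
Iteration 4: join on id=1 -> c16 (id 1, reply_to=NULL, depth 4).
Iteration 5: reply_to is NULL; no match; recursion stops.
depth values: 0, 1, 2, 3, 4; the maximum is 4.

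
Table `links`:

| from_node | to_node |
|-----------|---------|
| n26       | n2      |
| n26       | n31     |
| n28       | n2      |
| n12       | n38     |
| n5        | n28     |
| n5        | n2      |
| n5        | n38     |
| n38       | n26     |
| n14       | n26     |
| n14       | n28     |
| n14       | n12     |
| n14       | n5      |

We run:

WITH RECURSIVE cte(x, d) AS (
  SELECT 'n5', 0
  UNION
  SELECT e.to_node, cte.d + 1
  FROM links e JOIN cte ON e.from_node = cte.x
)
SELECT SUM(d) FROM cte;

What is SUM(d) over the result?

Base: (n5, d=0).
Iteration 1: edges from {n5} -> (n2, d=1), (n28, d=1), (n38, d=1).
Iteration 2: edges from {n2,n28,n38} -> (n2, d=2), (n26, d=2).
Iteration 3: edges from {n2,n26} -> (n2, d=3), (n31, d=3).
Iteration 4: no outgoing edges from {n2,n31}; recursion stops.
SUM(d) = 0 + 1 + 1 + 1 + 2 + 2 + 3 + 3 = 13.

13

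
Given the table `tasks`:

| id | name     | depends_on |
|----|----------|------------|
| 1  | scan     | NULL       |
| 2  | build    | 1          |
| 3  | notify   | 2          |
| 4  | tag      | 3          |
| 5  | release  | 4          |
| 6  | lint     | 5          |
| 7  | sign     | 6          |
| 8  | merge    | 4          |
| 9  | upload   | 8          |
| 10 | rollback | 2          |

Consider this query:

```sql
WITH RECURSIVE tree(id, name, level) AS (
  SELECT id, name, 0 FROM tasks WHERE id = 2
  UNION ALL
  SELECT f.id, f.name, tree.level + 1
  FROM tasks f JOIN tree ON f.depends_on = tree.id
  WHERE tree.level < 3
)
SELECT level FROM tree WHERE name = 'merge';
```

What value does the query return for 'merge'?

3

Base: id=2 (build) at level 0.
Iteration 1: rows with depends_on in {2} -> notify (id 3, level 1), rollback (id 10, level 1).
Iteration 2: rows with depends_on in {3,10} -> tag (id 4, level 2).
Iteration 3: rows with depends_on in {4} -> release (id 5, level 3), merge (id 8, level 3).
Iteration 4: level < 3 fails for all current rows; recursion stops.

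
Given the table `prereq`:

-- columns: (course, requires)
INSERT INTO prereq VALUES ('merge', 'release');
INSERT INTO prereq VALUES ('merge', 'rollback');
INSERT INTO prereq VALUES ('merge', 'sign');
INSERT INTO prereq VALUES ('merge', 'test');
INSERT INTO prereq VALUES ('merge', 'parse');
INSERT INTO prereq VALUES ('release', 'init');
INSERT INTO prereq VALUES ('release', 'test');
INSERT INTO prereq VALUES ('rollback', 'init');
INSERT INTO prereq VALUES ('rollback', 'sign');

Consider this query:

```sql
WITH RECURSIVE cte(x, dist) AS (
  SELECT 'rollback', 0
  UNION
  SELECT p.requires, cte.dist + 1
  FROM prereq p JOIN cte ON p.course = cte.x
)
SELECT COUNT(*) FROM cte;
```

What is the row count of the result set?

3

Base: (rollback, dist=0).
Iteration 1: edges from {rollback} -> (init, dist=1), (sign, dist=1).
Iteration 2: no outgoing edges from {init,sign}; recursion stops.
Total rows emitted: 3.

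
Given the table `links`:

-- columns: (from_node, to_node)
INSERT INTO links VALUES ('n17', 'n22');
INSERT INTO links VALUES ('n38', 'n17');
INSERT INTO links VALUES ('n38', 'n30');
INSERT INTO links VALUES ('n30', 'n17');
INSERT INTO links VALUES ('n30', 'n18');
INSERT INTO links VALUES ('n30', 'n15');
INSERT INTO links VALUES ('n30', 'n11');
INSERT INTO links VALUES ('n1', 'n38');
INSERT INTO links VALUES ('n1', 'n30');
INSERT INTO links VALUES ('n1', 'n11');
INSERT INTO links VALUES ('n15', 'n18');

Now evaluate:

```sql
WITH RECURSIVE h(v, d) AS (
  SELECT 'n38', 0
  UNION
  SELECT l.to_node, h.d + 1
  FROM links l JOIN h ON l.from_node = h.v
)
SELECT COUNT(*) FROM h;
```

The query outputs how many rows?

Base: (n38, d=0).
Iteration 1: edges from {n38} -> (n17, d=1), (n30, d=1).
Iteration 2: edges from {n17,n30} -> (n11, d=2), (n15, d=2), (n17, d=2), (n18, d=2), (n22, d=2).
Iteration 3: edges from {n11,n15,n17,n18,n22} -> (n18, d=3), (n22, d=3).
Iteration 4: no outgoing edges from {n18,n22}; recursion stops.
Total rows emitted: 10.

10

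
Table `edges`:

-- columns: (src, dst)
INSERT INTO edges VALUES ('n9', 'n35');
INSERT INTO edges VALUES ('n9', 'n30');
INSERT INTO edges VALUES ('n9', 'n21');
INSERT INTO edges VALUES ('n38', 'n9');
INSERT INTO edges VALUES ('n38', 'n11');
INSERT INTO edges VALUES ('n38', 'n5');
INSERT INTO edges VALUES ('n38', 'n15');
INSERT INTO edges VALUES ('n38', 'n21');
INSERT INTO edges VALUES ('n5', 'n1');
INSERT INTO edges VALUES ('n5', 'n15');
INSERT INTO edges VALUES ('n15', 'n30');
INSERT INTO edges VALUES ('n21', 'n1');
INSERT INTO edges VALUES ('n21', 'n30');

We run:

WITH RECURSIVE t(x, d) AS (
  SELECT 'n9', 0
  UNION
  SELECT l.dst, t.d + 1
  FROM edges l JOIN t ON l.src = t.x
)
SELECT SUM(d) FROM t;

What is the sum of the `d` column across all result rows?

Base: (n9, d=0).
Iteration 1: edges from {n9} -> (n21, d=1), (n30, d=1), (n35, d=1).
Iteration 2: edges from {n21,n30,n35} -> (n1, d=2), (n30, d=2).
Iteration 3: no outgoing edges from {n1,n30}; recursion stops.
SUM(d) = 0 + 1 + 1 + 1 + 2 + 2 = 7.

7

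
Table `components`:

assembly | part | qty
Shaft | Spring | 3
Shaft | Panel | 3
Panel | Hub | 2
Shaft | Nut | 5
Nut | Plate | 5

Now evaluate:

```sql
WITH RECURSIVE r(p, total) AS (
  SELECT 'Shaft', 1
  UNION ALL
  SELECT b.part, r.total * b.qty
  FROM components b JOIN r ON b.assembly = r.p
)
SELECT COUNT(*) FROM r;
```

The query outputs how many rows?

6

Base: (Shaft, total=1).
Iteration 1: components of {Shaft} -> Nut = 1*5 = 5, Panel = 1*3 = 3, Spring = 1*3 = 3.
Iteration 2: components of {Nut,Panel,Spring} -> Hub = 3*2 = 6, Plate = 5*5 = 25.
Iteration 3: no further components; recursion stops.
Total rows emitted: 6.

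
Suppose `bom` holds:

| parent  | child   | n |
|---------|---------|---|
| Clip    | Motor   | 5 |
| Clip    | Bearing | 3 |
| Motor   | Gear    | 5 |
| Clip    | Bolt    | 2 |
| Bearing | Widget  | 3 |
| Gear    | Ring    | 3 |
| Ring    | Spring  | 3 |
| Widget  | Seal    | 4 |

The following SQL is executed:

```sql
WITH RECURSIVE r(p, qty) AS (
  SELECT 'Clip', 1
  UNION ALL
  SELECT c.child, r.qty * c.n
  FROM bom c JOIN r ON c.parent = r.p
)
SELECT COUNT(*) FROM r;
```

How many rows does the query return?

9

Base: (Clip, qty=1).
Iteration 1: components of {Clip} -> Bearing = 1*3 = 3, Bolt = 1*2 = 2, Motor = 1*5 = 5.
Iteration 2: components of {Bearing,Bolt,Motor} -> Gear = 5*5 = 25, Widget = 3*3 = 9.
Iteration 3: components of {Gear,Widget} -> Ring = 25*3 = 75, Seal = 9*4 = 36.
Iteration 4: components of {Ring,Seal} -> Spring = 75*3 = 225.
Iteration 5: no further components; recursion stops.
Total rows emitted: 9.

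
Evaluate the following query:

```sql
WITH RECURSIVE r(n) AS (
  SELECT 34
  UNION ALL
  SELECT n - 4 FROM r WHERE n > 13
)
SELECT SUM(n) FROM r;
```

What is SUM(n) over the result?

Base: n=34.
Iteration 1: 34 > 13 holds -> n = 34 - 4 = 30.
Iteration 2: 30 > 13 holds -> n = 30 - 4 = 26.
Iteration 3: 26 > 13 holds -> n = 26 - 4 = 22.
Iteration 4: 22 > 13 holds -> n = 22 - 4 = 18.
Iteration 5: 18 > 13 holds -> n = 18 - 4 = 14.
Iteration 6: 14 > 13 holds -> n = 14 - 4 = 10.
Iteration 7: 10 > 13 fails; recursion stops.
SUM(n) = 34 + 30 + 26 + 22 + 18 + 14 + 10 = 154.

154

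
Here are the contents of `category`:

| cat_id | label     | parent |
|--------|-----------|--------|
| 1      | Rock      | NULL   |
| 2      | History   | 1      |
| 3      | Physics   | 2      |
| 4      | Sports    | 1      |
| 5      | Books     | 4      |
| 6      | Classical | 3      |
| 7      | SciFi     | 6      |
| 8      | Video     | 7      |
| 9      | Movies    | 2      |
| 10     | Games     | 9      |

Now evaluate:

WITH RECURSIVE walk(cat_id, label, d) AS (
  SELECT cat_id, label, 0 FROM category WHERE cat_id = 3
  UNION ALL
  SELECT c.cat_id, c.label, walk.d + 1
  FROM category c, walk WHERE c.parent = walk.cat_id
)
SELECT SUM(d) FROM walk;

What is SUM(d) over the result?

Base: cat_id=3 (Physics) at d 0.
Iteration 1: rows with parent in {3} -> Classical (id 6, d 1).
Iteration 2: rows with parent in {6} -> SciFi (id 7, d 2).
Iteration 3: rows with parent in {7} -> Video (id 8, d 3).
Iteration 4: no rows with parent in {8}; recursion stops.
SUM(d) = 0 + 1 + 2 + 3 = 6.

6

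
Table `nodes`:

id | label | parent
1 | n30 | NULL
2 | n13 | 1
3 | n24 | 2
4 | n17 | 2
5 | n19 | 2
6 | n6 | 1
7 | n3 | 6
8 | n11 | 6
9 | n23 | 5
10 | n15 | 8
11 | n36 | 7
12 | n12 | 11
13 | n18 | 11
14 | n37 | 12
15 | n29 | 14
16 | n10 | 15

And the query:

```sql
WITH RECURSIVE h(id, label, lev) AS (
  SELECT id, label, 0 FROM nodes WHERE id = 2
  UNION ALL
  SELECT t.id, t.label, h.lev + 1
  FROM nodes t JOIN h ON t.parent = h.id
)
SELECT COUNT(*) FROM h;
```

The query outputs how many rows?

5

Base: id=2 (n13) at lev 0.
Iteration 1: rows with parent in {2} -> n24 (id 3, lev 1), n17 (id 4, lev 1), n19 (id 5, lev 1).
Iteration 2: rows with parent in {3,4,5} -> n23 (id 9, lev 2).
Iteration 3: no rows with parent in {9}; recursion stops.
Total rows emitted: 5.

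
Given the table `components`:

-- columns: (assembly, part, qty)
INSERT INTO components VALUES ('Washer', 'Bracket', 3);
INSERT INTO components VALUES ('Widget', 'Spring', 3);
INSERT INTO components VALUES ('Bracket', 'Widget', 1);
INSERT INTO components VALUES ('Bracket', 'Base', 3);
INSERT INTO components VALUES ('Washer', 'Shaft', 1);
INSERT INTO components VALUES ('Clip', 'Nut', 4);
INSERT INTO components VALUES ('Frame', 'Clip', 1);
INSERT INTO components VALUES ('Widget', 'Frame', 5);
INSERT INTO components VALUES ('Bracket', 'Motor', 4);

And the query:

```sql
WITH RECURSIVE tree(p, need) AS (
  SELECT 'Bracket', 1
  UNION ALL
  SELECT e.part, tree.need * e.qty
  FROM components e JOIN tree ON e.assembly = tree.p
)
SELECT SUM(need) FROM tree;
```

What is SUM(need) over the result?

Base: (Bracket, need=1).
Iteration 1: components of {Bracket} -> Base = 1*3 = 3, Motor = 1*4 = 4, Widget = 1*1 = 1.
Iteration 2: components of {Base,Motor,Widget} -> Frame = 1*5 = 5, Spring = 1*3 = 3.
Iteration 3: components of {Frame,Spring} -> Clip = 5*1 = 5.
Iteration 4: components of {Clip} -> Nut = 5*4 = 20.
Iteration 5: no further components; recursion stops.
SUM(need) = 1 + 4 + 3 + 1 + 3 + 5 + 5 + 20 = 42.

42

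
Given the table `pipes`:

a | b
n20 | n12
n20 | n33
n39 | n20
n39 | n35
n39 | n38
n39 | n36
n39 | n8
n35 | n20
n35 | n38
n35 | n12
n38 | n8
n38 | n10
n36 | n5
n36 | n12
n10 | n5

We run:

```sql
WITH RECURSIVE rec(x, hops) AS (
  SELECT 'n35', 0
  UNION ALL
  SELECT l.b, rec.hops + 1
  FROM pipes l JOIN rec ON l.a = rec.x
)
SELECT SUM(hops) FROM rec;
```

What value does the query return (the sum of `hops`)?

14

Base: (n35, hops=0).
Iteration 1: edges from {n35} -> (n12, hops=1), (n20, hops=1), (n38, hops=1).
Iteration 2: edges from {n12,n20,n38} -> (n10, hops=2), (n12, hops=2), (n33, hops=2), (n8, hops=2).
Iteration 3: edges from {n10,n12,n33,n8} -> (n5, hops=3).
Iteration 4: no outgoing edges from {n5}; recursion stops.
SUM(hops) = 0 + 1 + 1 + 1 + 2 + 2 + 2 + 2 + 3 = 14.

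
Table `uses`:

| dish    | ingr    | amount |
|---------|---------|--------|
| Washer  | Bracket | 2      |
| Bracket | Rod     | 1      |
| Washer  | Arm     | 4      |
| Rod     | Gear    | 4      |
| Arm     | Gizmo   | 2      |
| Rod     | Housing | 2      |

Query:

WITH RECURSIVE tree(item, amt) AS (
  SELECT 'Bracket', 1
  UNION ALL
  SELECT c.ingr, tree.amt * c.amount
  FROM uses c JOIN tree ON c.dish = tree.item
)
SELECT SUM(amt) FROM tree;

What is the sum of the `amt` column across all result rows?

Base: (Bracket, amt=1).
Iteration 1: components of {Bracket} -> Rod = 1*1 = 1.
Iteration 2: components of {Rod} -> Gear = 1*4 = 4, Housing = 1*2 = 2.
Iteration 3: no further components; recursion stops.
SUM(amt) = 1 + 1 + 4 + 2 = 8.

8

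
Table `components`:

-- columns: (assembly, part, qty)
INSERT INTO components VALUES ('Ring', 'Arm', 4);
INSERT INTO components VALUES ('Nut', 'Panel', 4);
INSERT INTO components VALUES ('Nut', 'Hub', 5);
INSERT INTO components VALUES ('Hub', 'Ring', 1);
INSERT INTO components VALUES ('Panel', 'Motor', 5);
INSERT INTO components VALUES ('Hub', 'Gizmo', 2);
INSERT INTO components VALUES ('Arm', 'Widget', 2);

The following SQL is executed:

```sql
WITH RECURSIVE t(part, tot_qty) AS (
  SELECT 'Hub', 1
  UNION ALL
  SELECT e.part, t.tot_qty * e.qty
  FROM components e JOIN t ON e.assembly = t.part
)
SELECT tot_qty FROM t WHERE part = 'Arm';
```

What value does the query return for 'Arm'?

Base: (Hub, tot_qty=1).
Iteration 1: components of {Hub} -> Gizmo = 1*2 = 2, Ring = 1*1 = 1.
Iteration 2: components of {Gizmo,Ring} -> Arm = 1*4 = 4.
Iteration 3: components of {Arm} -> Widget = 4*2 = 8.
Iteration 4: no further components; recursion stops.

4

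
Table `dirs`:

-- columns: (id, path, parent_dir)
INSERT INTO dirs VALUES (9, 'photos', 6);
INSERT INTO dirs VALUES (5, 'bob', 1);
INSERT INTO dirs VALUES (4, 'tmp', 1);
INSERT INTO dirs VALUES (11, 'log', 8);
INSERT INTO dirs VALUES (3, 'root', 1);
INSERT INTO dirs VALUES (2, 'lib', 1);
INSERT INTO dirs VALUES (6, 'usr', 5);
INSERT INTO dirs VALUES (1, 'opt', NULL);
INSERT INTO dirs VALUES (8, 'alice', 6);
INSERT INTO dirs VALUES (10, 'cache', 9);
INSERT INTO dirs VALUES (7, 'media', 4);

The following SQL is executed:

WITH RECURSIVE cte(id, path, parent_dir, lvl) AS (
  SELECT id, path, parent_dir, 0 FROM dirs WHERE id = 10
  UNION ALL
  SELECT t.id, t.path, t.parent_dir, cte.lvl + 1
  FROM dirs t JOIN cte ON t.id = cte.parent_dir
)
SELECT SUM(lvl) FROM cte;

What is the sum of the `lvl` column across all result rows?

Base: id=10 (cache), parent_dir=9, lvl 0.
Iteration 1: join on id=9 -> photos (id 9, parent_dir=6, lvl 1).
Iteration 2: join on id=6 -> usr (id 6, parent_dir=5, lvl 2).
Iteration 3: join on id=5 -> bob (id 5, parent_dir=1, lvl 3).
Iteration 4: join on id=1 -> opt (id 1, parent_dir=NULL, lvl 4).
Iteration 5: parent_dir is NULL; no match; recursion stops.
SUM(lvl) = 0 + 1 + 2 + 3 + 4 = 10.

10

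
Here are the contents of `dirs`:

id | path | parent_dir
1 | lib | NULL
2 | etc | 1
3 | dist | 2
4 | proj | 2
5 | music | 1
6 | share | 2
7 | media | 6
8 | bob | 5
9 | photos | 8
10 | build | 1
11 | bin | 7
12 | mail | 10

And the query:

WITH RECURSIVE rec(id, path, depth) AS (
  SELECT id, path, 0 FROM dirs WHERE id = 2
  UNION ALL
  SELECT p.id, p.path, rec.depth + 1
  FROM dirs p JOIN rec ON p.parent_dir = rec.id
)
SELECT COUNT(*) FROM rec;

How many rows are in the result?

Base: id=2 (etc) at depth 0.
Iteration 1: rows with parent_dir in {2} -> dist (id 3, depth 1), proj (id 4, depth 1), share (id 6, depth 1).
Iteration 2: rows with parent_dir in {3,4,6} -> media (id 7, depth 2).
Iteration 3: rows with parent_dir in {7} -> bin (id 11, depth 3).
Iteration 4: no rows with parent_dir in {11}; recursion stops.
Total rows emitted: 6.

6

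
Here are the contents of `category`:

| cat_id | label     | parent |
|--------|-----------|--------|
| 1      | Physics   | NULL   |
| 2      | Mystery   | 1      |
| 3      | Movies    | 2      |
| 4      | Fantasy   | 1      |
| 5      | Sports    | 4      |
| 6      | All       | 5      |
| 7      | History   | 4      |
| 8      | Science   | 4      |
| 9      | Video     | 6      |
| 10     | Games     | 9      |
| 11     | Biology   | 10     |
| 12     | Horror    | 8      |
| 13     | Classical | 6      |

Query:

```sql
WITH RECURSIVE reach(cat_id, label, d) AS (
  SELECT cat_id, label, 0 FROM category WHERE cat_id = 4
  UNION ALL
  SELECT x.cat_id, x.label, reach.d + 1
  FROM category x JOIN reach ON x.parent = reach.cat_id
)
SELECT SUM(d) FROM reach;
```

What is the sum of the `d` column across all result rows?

22

Base: cat_id=4 (Fantasy) at d 0.
Iteration 1: rows with parent in {4} -> Sports (id 5, d 1), History (id 7, d 1), Science (id 8, d 1).
Iteration 2: rows with parent in {5,7,8} -> All (id 6, d 2), Horror (id 12, d 2).
Iteration 3: rows with parent in {6,12} -> Video (id 9, d 3), Classical (id 13, d 3).
Iteration 4: rows with parent in {9,13} -> Games (id 10, d 4).
Iteration 5: rows with parent in {10} -> Biology (id 11, d 5).
Iteration 6: no rows with parent in {11}; recursion stops.
SUM(d) = 0 + 1 + 1 + 1 + 2 + 2 + 3 + 3 + 4 + 5 = 22.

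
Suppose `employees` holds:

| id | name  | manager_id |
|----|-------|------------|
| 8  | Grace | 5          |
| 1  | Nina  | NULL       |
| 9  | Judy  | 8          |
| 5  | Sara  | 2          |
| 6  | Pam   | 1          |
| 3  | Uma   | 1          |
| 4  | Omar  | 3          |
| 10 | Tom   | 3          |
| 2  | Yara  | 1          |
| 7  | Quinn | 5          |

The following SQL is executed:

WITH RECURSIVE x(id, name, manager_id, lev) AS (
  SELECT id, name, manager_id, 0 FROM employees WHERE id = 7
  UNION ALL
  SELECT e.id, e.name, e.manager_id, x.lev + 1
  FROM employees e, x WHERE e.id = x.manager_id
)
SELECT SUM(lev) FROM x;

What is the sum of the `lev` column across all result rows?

6

Base: id=7 (Quinn), manager_id=5, lev 0.
Iteration 1: join on id=5 -> Sara (id 5, manager_id=2, lev 1).
Iteration 2: join on id=2 -> Yara (id 2, manager_id=1, lev 2).
Iteration 3: join on id=1 -> Nina (id 1, manager_id=NULL, lev 3).
Iteration 4: manager_id is NULL; no match; recursion stops.
SUM(lev) = 0 + 1 + 2 + 3 = 6.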